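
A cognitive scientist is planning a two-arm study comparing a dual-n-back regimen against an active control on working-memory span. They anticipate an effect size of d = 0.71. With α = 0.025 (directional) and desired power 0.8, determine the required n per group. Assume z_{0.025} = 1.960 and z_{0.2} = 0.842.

n = 32 per group

For two independent groups with equal n: n = 2·((z_{α} + z_β) / d)².
z_{α} + z_β = 1.960 + 0.842 = 2.802.
n = 2 × (2.802 / 0.71)² = 2 × 3.946² = 2 × 15.57 = 31.1.
Round up to the next whole participant.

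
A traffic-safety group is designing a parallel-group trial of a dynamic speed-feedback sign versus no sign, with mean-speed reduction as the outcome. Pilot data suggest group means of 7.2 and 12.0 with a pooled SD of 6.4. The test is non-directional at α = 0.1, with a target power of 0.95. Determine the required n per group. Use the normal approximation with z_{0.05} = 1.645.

Cohen's d = |M₁ − M₂| / SD_pooled = |7.2 − 12.0| / 6.4 = 4.8 / 6.4 = 0.750.
For two independent groups with equal n: n = 2·((z_{α/2} + z_β) / d)².
z_{α/2} + z_β = 1.645 + 1.645 = 3.290.
n = 2 × (3.290 / 0.750)² = 2 × 4.387² = 2 × 19.24 = 38.5.
Round up to the next whole participant.

n = 39 per group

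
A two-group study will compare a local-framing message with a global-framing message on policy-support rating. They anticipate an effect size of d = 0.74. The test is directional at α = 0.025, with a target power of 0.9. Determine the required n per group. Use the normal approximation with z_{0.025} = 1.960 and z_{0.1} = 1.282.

For two independent groups with equal n: n = 2·((z_{α} + z_β) / d)².
z_{α} + z_β = 1.960 + 1.282 = 3.242.
n = 2 × (3.242 / 0.74)² = 2 × 4.381² = 2 × 19.19 = 38.4.
Round up to the next whole participant.

n = 39 per group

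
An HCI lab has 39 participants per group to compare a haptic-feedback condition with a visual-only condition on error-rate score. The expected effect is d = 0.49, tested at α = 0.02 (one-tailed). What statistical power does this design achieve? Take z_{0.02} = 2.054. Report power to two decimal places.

For two equal groups, power = Φ(d·√(n/2) − z_{α}).
d·√(n/2) = 0.49 × √(39/2) = 0.49 × 4.416 = 2.164.
z_β = 2.164 − 2.054 = 0.110.
Power = Φ(0.110) = 0.544.

power ≈ 0.54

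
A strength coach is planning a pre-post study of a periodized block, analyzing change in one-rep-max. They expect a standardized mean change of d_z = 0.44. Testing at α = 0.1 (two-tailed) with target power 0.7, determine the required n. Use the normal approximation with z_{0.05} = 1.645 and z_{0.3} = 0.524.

n = 25 pairs

For a paired (one-sample on differences) test: n = ((z_{α/2} + z_β) / d)².
z_{α/2} + z_β = 1.645 + 0.524 = 2.169.
n = (2.169 / 0.44)² = 4.930² = 24.30.
Round up.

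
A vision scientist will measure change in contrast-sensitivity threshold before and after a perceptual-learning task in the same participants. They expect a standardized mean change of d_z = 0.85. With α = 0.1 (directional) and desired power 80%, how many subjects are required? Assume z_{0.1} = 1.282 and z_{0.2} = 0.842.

For a paired (one-sample on differences) test: n = ((z_{α} + z_β) / d)².
z_{α} + z_β = 1.282 + 0.842 = 2.124.
n = (2.124 / 0.85)² = 2.499² = 6.24.
Round up.

n = 7 pairs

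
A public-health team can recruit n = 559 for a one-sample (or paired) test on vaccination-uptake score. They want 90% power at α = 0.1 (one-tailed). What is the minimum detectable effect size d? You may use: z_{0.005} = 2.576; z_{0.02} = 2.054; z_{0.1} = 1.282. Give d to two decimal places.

d_min ≈ 0.11

For a single sample (or paired design) of n = 559: d_min = (z_{α} + z_β)/√n.
z-sum = 1.282 + 1.282 = 2.564.
d_min = 2.564 / √559 = 2.564 / 23.643 = 0.108.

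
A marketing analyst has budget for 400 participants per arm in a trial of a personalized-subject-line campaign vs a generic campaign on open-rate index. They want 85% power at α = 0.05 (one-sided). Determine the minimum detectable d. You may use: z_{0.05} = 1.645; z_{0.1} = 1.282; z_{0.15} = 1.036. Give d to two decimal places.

For two independent groups of n = 400 each: d_min = (z_{α} + z_β)·√(2/n).
z-sum = 1.645 + 1.036 = 2.681.
d_min = 2.681 × √(2/400) = 2.681 × 0.0707 = 0.190.

d_min ≈ 0.19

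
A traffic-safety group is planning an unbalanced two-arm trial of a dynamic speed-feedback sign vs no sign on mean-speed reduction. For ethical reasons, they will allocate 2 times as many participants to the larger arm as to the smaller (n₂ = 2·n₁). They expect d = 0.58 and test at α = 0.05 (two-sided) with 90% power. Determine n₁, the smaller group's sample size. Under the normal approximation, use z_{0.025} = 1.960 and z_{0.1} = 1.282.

n₁ = 47

With allocation ratio k = n₂/n₁ = 2, Var(x̄₁−x̄₂) = σ²(1/n₁ + 1/(k·n₁)) = σ²·(k+1)/(k·n₁).
So n₁ = (1 + 1/k)·((z_{α/2} + z_β)/d)² = 1.500 × (3.242/0.58)².
n₁ = 1.500 × 31.24 = 46.9.
Round up: n₁ = 47, giving n₂ = 2 × 47 = 94.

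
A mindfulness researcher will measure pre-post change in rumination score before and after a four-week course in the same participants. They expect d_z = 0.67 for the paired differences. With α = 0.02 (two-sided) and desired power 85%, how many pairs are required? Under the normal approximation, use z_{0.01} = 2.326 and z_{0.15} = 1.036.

n = 26 pairs

For a paired (one-sample on differences) test: n = ((z_{α/2} + z_β) / d)².
z_{α/2} + z_β = 2.326 + 1.036 = 3.362.
n = (3.362 / 0.67)² = 5.018² = 25.18.
Round up.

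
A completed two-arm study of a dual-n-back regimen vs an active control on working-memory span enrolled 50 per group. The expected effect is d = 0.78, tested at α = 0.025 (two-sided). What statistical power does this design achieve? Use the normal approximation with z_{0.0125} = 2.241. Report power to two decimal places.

power ≈ 0.95

For two equal groups, power = Φ(d·√(n/2) − z_{α/2}).
d·√(n/2) = 0.78 × √(50/2) = 0.78 × 5.000 = 3.900.
z_β = 3.900 − 2.241 = 1.659.
Power = Φ(1.659) = 0.951.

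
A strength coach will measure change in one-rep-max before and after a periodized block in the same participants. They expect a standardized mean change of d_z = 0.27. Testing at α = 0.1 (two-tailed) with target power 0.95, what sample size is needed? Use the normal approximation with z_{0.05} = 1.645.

For a paired (one-sample on differences) test: n = ((z_{α/2} + z_β) / d)².
z_{α/2} + z_β = 1.645 + 1.645 = 3.290.
n = (3.290 / 0.27)² = 12.185² = 148.48.
Round up.

n = 149 pairs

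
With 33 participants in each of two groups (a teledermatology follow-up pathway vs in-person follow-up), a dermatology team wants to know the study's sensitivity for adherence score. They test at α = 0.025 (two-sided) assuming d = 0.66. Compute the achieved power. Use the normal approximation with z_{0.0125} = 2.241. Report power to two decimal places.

For two equal groups, power = Φ(d·√(n/2) − z_{α/2}).
d·√(n/2) = 0.66 × √(33/2) = 0.66 × 4.062 = 2.681.
z_β = 2.681 − 2.241 = 0.440.
Power = Φ(0.440) = 0.670.

power ≈ 0.67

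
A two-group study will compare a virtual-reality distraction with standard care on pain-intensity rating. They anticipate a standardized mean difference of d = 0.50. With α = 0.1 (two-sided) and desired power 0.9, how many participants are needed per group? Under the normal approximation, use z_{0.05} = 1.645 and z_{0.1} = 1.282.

n = 69 per group

For two independent groups with equal n: n = 2·((z_{α/2} + z_β) / d)².
z_{α/2} + z_β = 1.645 + 1.282 = 2.927.
n = 2 × (2.927 / 0.50)² = 2 × 5.854² = 2 × 34.27 = 68.5.
Round up to the next whole participant.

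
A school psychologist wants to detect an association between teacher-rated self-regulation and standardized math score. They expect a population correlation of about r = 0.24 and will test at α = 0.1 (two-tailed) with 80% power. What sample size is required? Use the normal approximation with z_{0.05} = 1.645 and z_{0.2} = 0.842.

Fisher's z: C = ½·ln((1+r)/(1−r)) = ½·ln(1.6316) = 0.2448.
n = ((z_{α/2} + z_β)/C)² + 3.
(1.645 + 0.842) / 0.2448 = 2.487 / 0.2448 = 10.159.
n = 10.159² + 3 = 103.21 + 3 = 106.2.
Round up.

n = 107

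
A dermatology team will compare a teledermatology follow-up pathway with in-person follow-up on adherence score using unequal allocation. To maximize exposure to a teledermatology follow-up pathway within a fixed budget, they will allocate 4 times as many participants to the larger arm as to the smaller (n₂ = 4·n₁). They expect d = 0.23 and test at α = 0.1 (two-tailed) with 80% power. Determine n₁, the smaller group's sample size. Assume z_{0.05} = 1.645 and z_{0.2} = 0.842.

n₁ = 147

With allocation ratio k = n₂/n₁ = 4, Var(x̄₁−x̄₂) = σ²(1/n₁ + 1/(k·n₁)) = σ²·(k+1)/(k·n₁).
So n₁ = (1 + 1/k)·((z_{α/2} + z_β)/d)² = 1.250 × (2.487/0.23)².
n₁ = 1.250 × 116.92 = 146.2.
Round up: n₁ = 147, giving n₂ = 4 × 147 = 588.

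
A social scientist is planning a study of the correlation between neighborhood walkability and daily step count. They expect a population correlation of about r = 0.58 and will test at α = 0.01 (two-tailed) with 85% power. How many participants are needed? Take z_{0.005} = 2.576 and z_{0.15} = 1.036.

n = 33

Fisher's z: C = ½·ln((1+r)/(1−r)) = ½·ln(3.7619) = 0.6625.
n = ((z_{α/2} + z_β)/C)² + 3.
(2.576 + 1.036) / 0.6625 = 3.612 / 0.6625 = 5.452.
n = 5.452² + 3 = 29.73 + 3 = 32.7.
Round up.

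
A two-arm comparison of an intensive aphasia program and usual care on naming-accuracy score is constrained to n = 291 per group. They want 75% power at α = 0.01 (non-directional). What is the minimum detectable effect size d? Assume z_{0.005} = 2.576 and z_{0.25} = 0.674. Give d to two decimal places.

For two independent groups of n = 291 each: d_min = (z_{α/2} + z_β)·√(2/n).
z-sum = 2.576 + 0.674 = 3.250.
d_min = 3.250 × √(2/291) = 3.250 × 0.0829 = 0.269.

d_min ≈ 0.27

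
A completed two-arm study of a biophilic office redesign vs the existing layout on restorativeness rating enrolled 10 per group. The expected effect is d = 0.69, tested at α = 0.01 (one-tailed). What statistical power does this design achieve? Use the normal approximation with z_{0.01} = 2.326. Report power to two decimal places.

power ≈ 0.22

For two equal groups, power = Φ(d·√(n/2) − z_{α}).
d·√(n/2) = 0.69 × √(10/2) = 0.69 × 2.236 = 1.543.
z_β = 1.543 − 2.326 = -0.783.
Power = Φ(-0.783) = 0.217.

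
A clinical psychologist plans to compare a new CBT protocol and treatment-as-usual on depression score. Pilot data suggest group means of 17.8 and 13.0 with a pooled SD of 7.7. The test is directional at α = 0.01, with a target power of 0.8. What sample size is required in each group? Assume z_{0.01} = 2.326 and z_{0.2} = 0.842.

Cohen's d = |M₁ − M₂| / SD_pooled = |17.8 − 13.0| / 7.7 = 4.8 / 7.7 = 0.623.
For two independent groups with equal n: n = 2·((z_{α} + z_β) / d)².
z_{α} + z_β = 2.326 + 0.842 = 3.168.
n = 2 × (3.168 / 0.623)² = 2 × 5.085² = 2 × 25.86 = 51.7.
Round up to the next whole participant.

n = 52 per group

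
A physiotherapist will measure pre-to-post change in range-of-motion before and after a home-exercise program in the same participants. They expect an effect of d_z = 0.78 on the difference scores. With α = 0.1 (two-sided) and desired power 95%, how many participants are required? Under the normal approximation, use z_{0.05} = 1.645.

n = 18 pairs

For a paired (one-sample on differences) test: n = ((z_{α/2} + z_β) / d)².
z_{α/2} + z_β = 1.645 + 1.645 = 3.290.
n = (3.290 / 0.78)² = 4.218² = 17.79.
Round up.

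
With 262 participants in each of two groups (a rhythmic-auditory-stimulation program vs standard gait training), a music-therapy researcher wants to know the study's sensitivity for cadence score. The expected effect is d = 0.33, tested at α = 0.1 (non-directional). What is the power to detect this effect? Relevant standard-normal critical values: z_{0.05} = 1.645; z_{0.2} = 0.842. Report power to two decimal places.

For two equal groups, power = Φ(d·√(n/2) − z_{α/2}).
d·√(n/2) = 0.33 × √(262/2) = 0.33 × 11.446 = 3.777.
z_β = 3.777 − 1.645 = 2.132.
Power = Φ(2.132) = 0.983.

power ≈ 0.98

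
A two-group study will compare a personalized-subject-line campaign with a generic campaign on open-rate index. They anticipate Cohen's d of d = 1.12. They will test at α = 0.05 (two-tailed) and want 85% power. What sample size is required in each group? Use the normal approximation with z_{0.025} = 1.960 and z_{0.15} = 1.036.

n = 15 per group

For two independent groups with equal n: n = 2·((z_{α/2} + z_β) / d)².
z_{α/2} + z_β = 1.960 + 1.036 = 2.996.
n = 2 × (2.996 / 1.12)² = 2 × 2.675² = 2 × 7.16 = 14.3.
Round up to the next whole participant.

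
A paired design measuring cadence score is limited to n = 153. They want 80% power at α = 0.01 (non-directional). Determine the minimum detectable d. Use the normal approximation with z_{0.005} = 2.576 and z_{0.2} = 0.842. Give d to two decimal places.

For a single sample (or paired design) of n = 153: d_min = (z_{α/2} + z_β)/√n.
z-sum = 2.576 + 0.842 = 3.418.
d_min = 3.418 / √153 = 3.418 / 12.369 = 0.276.

d_min ≈ 0.28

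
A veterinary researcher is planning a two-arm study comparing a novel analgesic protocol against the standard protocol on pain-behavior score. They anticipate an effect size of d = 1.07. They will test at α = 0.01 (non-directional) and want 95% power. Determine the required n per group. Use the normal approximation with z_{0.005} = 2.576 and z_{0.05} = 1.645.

For two independent groups with equal n: n = 2·((z_{α/2} + z_β) / d)².
z_{α/2} + z_β = 2.576 + 1.645 = 4.221.
n = 2 × (4.221 / 1.07)² = 2 × 3.945² = 2 × 15.56 = 31.1.
Round up to the next whole participant.

n = 32 per group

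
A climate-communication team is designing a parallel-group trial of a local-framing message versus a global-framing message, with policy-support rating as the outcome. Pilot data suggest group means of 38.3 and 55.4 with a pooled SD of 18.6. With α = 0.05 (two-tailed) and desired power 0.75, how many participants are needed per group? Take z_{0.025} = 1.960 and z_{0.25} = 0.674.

n = 17 per group

Cohen's d = |M₁ − M₂| / SD_pooled = |38.3 − 55.4| / 18.6 = 17.1 / 18.6 = 0.919.
For two independent groups with equal n: n = 2·((z_{α/2} + z_β) / d)².
z_{α/2} + z_β = 1.960 + 0.674 = 2.634.
n = 2 × (2.634 / 0.919)² = 2 × 2.866² = 2 × 8.21 = 16.4.
Round up to the next whole participant.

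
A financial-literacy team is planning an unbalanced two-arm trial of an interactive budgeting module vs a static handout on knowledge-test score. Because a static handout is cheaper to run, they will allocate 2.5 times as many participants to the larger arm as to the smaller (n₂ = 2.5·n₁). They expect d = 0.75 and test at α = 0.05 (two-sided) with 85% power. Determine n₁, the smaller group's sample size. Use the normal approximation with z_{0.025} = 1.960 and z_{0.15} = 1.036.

With allocation ratio k = n₂/n₁ = 2.5, Var(x̄₁−x̄₂) = σ²(1/n₁ + 1/(k·n₁)) = σ²·(k+1)/(k·n₁).
So n₁ = (1 + 1/k)·((z_{α/2} + z_β)/d)² = 1.400 × (2.996/0.75)².
n₁ = 1.400 × 15.96 = 22.3.
Round up: n₁ = 23, giving n₂ = ⌈2.5 × 23⌉ = ⌈57.5⌉ = 58.

n₁ = 23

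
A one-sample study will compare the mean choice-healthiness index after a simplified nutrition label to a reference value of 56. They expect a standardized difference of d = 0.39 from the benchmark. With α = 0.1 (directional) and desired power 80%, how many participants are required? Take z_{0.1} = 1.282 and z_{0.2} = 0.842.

For a one-sample test: n = ((z_{α} + z_β) / d)².
z_{α} + z_β = 1.282 + 0.842 = 2.124.
n = (2.124 / 0.39)² = 5.446² = 29.66.
Round up.

n = 30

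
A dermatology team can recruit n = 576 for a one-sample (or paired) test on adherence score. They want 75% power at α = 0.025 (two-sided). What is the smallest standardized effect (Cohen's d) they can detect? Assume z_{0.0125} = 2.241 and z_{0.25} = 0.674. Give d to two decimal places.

For a single sample (or paired design) of n = 576: d_min = (z_{α/2} + z_β)/√n.
z-sum = 2.241 + 0.674 = 2.915.
d_min = 2.915 / √576 = 2.915 / 24.000 = 0.121.

d_min ≈ 0.12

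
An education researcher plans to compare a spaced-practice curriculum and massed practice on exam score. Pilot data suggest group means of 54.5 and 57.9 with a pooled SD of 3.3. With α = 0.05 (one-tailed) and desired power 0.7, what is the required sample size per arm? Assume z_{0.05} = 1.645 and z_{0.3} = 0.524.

Cohen's d = |M₁ − M₂| / SD_pooled = |54.5 − 57.9| / 3.3 = 3.4 / 3.3 = 1.030.
For two independent groups with equal n: n = 2·((z_{α} + z_β) / d)².
z_{α} + z_β = 1.645 + 0.524 = 2.169.
n = 2 × (2.169 / 1.030)² = 2 × 2.106² = 2 × 4.43 = 8.9.
Round up to the next whole participant.

n = 9 per group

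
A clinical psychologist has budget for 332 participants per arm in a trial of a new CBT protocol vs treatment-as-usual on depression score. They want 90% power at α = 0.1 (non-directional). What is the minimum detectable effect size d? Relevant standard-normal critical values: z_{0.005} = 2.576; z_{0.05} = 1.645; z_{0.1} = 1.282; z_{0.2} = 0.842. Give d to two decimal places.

For two independent groups of n = 332 each: d_min = (z_{α/2} + z_β)·√(2/n).
z-sum = 1.645 + 1.282 = 2.927.
d_min = 2.927 × √(2/332) = 2.927 × 0.0776 = 0.227.

d_min ≈ 0.23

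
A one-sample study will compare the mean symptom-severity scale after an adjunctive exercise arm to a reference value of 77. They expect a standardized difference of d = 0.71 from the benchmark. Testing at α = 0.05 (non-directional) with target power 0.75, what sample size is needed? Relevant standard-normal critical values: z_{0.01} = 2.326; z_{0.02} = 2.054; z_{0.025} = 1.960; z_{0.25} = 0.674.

n = 14

For a one-sample test: n = ((z_{α/2} + z_β) / d)².
z_{α/2} + z_β = 1.960 + 0.674 = 2.634.
n = (2.634 / 0.71)² = 3.710² = 13.76.
Round up.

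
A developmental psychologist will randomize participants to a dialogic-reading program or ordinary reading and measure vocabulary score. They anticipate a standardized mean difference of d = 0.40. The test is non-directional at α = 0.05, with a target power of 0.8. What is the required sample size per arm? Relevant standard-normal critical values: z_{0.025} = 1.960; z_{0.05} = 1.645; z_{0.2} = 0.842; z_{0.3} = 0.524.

For two independent groups with equal n: n = 2·((z_{α/2} + z_β) / d)².
z_{α/2} + z_β = 1.960 + 0.842 = 2.802.
n = 2 × (2.802 / 0.40)² = 2 × 7.005² = 2 × 49.07 = 98.1.
Round up to the next whole participant.

n = 99 per group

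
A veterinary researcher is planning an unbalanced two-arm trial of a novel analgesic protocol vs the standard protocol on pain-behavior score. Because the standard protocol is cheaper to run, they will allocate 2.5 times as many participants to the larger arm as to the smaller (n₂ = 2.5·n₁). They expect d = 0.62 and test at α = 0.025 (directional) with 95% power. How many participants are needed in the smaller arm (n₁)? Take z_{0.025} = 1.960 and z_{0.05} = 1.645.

n₁ = 48

With allocation ratio k = n₂/n₁ = 2.5, Var(x̄₁−x̄₂) = σ²(1/n₁ + 1/(k·n₁)) = σ²·(k+1)/(k·n₁).
So n₁ = (1 + 1/k)·((z_{α} + z_β)/d)² = 1.400 × (3.605/0.62)².
n₁ = 1.400 × 33.81 = 47.3.
Round up: n₁ = 48, giving n₂ = 2.5 × 48 = 120.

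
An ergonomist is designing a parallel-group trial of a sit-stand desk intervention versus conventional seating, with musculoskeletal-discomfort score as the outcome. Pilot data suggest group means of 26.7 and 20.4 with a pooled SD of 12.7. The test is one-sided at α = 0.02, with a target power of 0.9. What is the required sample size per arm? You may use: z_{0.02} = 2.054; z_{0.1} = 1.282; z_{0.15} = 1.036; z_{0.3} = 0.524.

Cohen's d = |M₁ − M₂| / SD_pooled = |26.7 − 20.4| / 12.7 = 6.3 / 12.7 = 0.496.
For two independent groups with equal n: n = 2·((z_{α} + z_β) / d)².
z_{α} + z_β = 2.054 + 1.282 = 3.336.
n = 2 × (3.336 / 0.496)² = 2 × 6.726² = 2 × 45.24 = 90.5.
Round up to the next whole participant.

n = 91 per group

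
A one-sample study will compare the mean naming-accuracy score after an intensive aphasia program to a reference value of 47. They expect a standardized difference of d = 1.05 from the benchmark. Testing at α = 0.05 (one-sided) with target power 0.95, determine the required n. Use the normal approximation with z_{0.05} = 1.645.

n = 10

For a one-sample test: n = ((z_{α} + z_β) / d)².
z_{α} + z_β = 1.645 + 1.645 = 3.290.
n = (3.290 / 1.05)² = 3.133² = 9.82.
Round up.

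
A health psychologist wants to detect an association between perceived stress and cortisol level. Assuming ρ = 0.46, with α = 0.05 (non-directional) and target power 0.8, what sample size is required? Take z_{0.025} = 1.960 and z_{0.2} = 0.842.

Fisher's z: C = ½·ln((1+r)/(1−r)) = ½·ln(2.7037) = 0.4973.
n = ((z_{α/2} + z_β)/C)² + 3.
(1.960 + 0.842) / 0.4973 = 2.802 / 0.4973 = 5.634.
n = 5.634² + 3 = 31.75 + 3 = 34.7.
Round up.

n = 35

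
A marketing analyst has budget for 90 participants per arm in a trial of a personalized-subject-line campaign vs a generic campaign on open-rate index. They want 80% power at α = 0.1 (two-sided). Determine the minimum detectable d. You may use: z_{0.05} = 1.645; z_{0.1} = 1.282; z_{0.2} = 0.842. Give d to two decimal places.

d_min ≈ 0.37

For two independent groups of n = 90 each: d_min = (z_{α/2} + z_β)·√(2/n).
z-sum = 1.645 + 0.842 = 2.487.
d_min = 2.487 × √(2/90) = 2.487 × 0.1491 = 0.371.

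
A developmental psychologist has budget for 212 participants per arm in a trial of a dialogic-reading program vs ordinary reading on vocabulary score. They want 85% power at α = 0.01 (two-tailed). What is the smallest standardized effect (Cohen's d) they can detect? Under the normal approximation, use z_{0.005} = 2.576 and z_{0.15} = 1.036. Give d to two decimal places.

d_min ≈ 0.35

For two independent groups of n = 212 each: d_min = (z_{α/2} + z_β)·√(2/n).
z-sum = 2.576 + 1.036 = 3.612.
d_min = 3.612 × √(2/212) = 3.612 × 0.0971 = 0.351.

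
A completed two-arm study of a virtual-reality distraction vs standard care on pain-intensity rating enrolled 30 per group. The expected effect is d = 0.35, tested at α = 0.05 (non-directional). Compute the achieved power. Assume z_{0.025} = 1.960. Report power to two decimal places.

For two equal groups, power = Φ(d·√(n/2) − z_{α/2}).
d·√(n/2) = 0.35 × √(30/2) = 0.35 × 3.873 = 1.356.
z_β = 1.356 − 1.960 = -0.604.
Power = Φ(-0.604) = 0.273.

power ≈ 0.27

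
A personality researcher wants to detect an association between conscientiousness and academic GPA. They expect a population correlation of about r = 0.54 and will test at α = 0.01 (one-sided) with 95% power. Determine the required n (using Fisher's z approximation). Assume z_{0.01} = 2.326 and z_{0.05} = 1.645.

n = 47

Fisher's z: C = ½·ln((1+r)/(1−r)) = ½·ln(3.3478) = 0.6042.
n = ((z_{α} + z_β)/C)² + 3.
(2.326 + 1.645) / 0.6042 = 3.971 / 0.6042 = 6.572.
n = 6.572² + 3 = 43.20 + 3 = 46.2.
Round up.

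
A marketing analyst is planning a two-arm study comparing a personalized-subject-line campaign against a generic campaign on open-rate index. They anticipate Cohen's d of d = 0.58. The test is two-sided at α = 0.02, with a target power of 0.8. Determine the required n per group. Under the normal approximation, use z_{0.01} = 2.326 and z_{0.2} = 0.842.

For two independent groups with equal n: n = 2·((z_{α/2} + z_β) / d)².
z_{α/2} + z_β = 2.326 + 0.842 = 3.168.
n = 2 × (3.168 / 0.58)² = 2 × 5.462² = 2 × 29.83 = 59.7.
Round up to the next whole participant.

n = 60 per group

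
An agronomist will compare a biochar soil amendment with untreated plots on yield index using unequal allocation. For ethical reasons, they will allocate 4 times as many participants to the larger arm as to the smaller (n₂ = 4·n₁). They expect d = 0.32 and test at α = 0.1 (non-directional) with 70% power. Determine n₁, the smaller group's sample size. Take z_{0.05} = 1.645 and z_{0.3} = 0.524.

n₁ = 58

With allocation ratio k = n₂/n₁ = 4, Var(x̄₁−x̄₂) = σ²(1/n₁ + 1/(k·n₁)) = σ²·(k+1)/(k·n₁).
So n₁ = (1 + 1/k)·((z_{α/2} + z_β)/d)² = 1.250 × (2.169/0.32)².
n₁ = 1.250 × 45.94 = 57.4.
Round up: n₁ = 58, giving n₂ = 4 × 58 = 232.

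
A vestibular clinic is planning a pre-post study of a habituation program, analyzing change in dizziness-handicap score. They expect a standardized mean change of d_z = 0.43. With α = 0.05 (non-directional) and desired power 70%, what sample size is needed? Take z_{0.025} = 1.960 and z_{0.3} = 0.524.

n = 34 pairs

For a paired (one-sample on differences) test: n = ((z_{α/2} + z_β) / d)².
z_{α/2} + z_β = 1.960 + 0.524 = 2.484.
n = (2.484 / 0.43)² = 5.777² = 33.37.
Round up.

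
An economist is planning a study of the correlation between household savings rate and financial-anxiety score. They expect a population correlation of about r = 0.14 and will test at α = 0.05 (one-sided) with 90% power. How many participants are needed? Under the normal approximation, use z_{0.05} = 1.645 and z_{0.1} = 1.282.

n = 435

Fisher's z: C = ½·ln((1+r)/(1−r)) = ½·ln(1.3256) = 0.1409.
n = ((z_{α} + z_β)/C)² + 3.
(1.645 + 1.282) / 0.1409 = 2.927 / 0.1409 = 20.774.
n = 20.774² + 3 = 431.54 + 3 = 434.5.
Round up.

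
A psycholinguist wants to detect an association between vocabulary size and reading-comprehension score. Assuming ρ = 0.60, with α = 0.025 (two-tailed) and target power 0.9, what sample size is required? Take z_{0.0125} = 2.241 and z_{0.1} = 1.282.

n = 29

Fisher's z: C = ½·ln((1+r)/(1−r)) = ½·ln(4.0000) = 0.6931.
n = ((z_{α/2} + z_β)/C)² + 3.
(2.241 + 1.282) / 0.6931 = 3.523 / 0.6931 = 5.083.
n = 5.083² + 3 = 25.84 + 3 = 28.8.
Round up.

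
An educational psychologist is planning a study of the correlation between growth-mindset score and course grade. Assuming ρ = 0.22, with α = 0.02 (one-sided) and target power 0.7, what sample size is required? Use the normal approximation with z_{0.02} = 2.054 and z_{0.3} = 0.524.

n = 136

Fisher's z: C = ½·ln((1+r)/(1−r)) = ½·ln(1.5641) = 0.2237.
n = ((z_{α} + z_β)/C)² + 3.
(2.054 + 0.524) / 0.2237 = 2.578 / 0.2237 = 11.524.
n = 11.524² + 3 = 132.81 + 3 = 135.8.
Round up.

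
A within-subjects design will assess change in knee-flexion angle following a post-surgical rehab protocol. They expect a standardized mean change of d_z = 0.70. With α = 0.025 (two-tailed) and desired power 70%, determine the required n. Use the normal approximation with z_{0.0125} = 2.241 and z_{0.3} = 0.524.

For a paired (one-sample on differences) test: n = ((z_{α/2} + z_β) / d)².
z_{α/2} + z_β = 2.241 + 0.524 = 2.765.
n = (2.765 / 0.70)² = 3.950² = 15.60.
Round up.

n = 16 pairs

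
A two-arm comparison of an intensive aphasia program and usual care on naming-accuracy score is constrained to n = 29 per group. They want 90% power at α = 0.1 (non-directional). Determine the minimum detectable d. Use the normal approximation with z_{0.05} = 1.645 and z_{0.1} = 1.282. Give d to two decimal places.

For two independent groups of n = 29 each: d_min = (z_{α/2} + z_β)·√(2/n).
z-sum = 1.645 + 1.282 = 2.927.
d_min = 2.927 × √(2/29) = 2.927 × 0.2626 = 0.769.

d_min ≈ 0.77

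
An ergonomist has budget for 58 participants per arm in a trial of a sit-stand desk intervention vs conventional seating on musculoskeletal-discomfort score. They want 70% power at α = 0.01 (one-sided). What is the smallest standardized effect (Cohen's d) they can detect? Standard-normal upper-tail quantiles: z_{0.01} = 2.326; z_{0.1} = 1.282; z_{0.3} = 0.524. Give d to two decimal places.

d_min ≈ 0.53

For two independent groups of n = 58 each: d_min = (z_{α} + z_β)·√(2/n).
z-sum = 2.326 + 0.524 = 2.850.
d_min = 2.850 × √(2/58) = 2.850 × 0.1857 = 0.529.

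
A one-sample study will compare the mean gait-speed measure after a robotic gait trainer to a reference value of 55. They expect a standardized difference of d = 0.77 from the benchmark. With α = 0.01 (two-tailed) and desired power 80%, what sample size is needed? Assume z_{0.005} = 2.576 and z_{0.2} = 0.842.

For a one-sample test: n = ((z_{α/2} + z_β) / d)².
z_{α/2} + z_β = 2.576 + 0.842 = 3.418.
n = (3.418 / 0.77)² = 4.439² = 19.70.
Round up.

n = 20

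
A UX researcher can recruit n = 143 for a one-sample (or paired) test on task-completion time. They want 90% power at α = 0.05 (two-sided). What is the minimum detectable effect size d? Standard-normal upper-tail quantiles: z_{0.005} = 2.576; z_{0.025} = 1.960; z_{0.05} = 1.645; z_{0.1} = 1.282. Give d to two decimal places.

d_min ≈ 0.27

For a single sample (or paired design) of n = 143: d_min = (z_{α/2} + z_β)/√n.
z-sum = 1.960 + 1.282 = 3.242.
d_min = 3.242 / √143 = 3.242 / 11.958 = 0.271.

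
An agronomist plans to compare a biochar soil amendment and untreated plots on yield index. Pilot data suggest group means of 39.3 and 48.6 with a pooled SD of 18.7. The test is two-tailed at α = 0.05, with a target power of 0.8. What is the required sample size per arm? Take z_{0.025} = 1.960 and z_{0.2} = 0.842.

n = 64 per group

Cohen's d = |M₁ − M₂| / SD_pooled = |39.3 − 48.6| / 18.7 = 9.3 / 18.7 = 0.497.
For two independent groups with equal n: n = 2·((z_{α/2} + z_β) / d)².
z_{α/2} + z_β = 1.960 + 0.842 = 2.802.
n = 2 × (2.802 / 0.497)² = 2 × 5.638² = 2 × 31.79 = 63.6.
Round up to the next whole participant.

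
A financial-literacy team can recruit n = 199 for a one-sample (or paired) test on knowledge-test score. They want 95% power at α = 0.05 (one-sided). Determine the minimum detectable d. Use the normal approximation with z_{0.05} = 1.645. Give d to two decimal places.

d_min ≈ 0.23

For a single sample (or paired design) of n = 199: d_min = (z_{α} + z_β)/√n.
z-sum = 1.645 + 1.645 = 3.290.
d_min = 3.290 / √199 = 3.290 / 14.107 = 0.233.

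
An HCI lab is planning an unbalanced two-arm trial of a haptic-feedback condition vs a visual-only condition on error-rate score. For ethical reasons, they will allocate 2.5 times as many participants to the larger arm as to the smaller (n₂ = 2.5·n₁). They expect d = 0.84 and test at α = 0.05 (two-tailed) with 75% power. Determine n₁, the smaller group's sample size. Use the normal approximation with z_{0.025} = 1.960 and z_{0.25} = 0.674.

With allocation ratio k = n₂/n₁ = 2.5, Var(x̄₁−x̄₂) = σ²(1/n₁ + 1/(k·n₁)) = σ²·(k+1)/(k·n₁).
So n₁ = (1 + 1/k)·((z_{α/2} + z_β)/d)² = 1.400 × (2.634/0.84)².
n₁ = 1.400 × 9.83 = 13.8.
Round up: n₁ = 14, giving n₂ = 2.5 × 14 = 35.

n₁ = 14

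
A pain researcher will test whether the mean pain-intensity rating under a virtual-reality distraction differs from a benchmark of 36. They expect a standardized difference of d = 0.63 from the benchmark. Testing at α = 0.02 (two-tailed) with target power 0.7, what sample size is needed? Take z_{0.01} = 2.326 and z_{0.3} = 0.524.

For a one-sample test: n = ((z_{α/2} + z_β) / d)².
z_{α/2} + z_β = 2.326 + 0.524 = 2.850.
n = (2.850 / 0.63)² = 4.524² = 20.46.
Round up.

n = 21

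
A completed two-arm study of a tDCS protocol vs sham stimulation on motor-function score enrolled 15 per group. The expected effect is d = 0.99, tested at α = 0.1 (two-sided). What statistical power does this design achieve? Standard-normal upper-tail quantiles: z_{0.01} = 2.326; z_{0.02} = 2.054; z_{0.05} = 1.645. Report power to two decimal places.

power ≈ 0.86

For two equal groups, power = Φ(d·√(n/2) − z_{α/2}).
d·√(n/2) = 0.99 × √(15/2) = 0.99 × 2.739 = 2.711.
z_β = 2.711 − 1.645 = 1.066.
Power = Φ(1.066) = 0.857.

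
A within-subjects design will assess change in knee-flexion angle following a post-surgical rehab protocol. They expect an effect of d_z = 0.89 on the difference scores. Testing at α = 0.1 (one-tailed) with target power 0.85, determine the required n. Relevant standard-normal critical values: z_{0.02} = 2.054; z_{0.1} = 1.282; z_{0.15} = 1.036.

For a paired (one-sample on differences) test: n = ((z_{α} + z_β) / d)².
z_{α} + z_β = 1.282 + 1.036 = 2.318.
n = (2.318 / 0.89)² = 2.604² = 6.78.
Round up.

n = 7 pairs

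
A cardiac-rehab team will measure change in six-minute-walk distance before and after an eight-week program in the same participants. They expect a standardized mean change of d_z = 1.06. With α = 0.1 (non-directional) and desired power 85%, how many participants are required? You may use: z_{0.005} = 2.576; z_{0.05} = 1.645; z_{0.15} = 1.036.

n = 7 pairs

For a paired (one-sample on differences) test: n = ((z_{α/2} + z_β) / d)².
z_{α/2} + z_β = 1.645 + 1.036 = 2.681.
n = (2.681 / 1.06)² = 2.529² = 6.40.
Round up.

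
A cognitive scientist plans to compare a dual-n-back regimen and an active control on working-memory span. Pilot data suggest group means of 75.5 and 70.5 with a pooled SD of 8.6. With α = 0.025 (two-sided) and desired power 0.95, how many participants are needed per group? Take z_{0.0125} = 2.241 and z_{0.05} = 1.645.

n = 90 per group

Cohen's d = |M₁ − M₂| / SD_pooled = |75.5 − 70.5| / 8.6 = 5.0 / 8.6 = 0.581.
For two independent groups with equal n: n = 2·((z_{α/2} + z_β) / d)².
z_{α/2} + z_β = 2.241 + 1.645 = 3.886.
n = 2 × (3.886 / 0.581)² = 2 × 6.688² = 2 × 44.74 = 89.5.
Round up to the next whole participant.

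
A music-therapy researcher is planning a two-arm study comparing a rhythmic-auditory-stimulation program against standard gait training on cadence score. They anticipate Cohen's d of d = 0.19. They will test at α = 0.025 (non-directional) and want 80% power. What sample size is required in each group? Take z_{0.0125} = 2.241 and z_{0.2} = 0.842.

n = 527 per group

For two independent groups with equal n: n = 2·((z_{α/2} + z_β) / d)².
z_{α/2} + z_β = 2.241 + 0.842 = 3.083.
n = 2 × (3.083 / 0.19)² = 2 × 16.226² = 2 × 263.29 = 526.6.
Round up to the next whole participant.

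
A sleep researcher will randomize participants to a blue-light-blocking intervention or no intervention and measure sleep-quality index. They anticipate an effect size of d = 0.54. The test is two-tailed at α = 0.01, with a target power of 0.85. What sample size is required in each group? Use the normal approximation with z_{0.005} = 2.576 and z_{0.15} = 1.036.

For two independent groups with equal n: n = 2·((z_{α/2} + z_β) / d)².
z_{α/2} + z_β = 2.576 + 1.036 = 3.612.
n = 2 × (3.612 / 0.54)² = 2 × 6.689² = 2 × 44.74 = 89.5.
Round up to the next whole participant.

n = 90 per group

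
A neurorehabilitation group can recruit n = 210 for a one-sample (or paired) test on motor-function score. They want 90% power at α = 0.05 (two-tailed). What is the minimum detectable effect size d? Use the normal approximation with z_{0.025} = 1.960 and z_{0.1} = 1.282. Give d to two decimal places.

d_min ≈ 0.22

For a single sample (or paired design) of n = 210: d_min = (z_{α/2} + z_β)/√n.
z-sum = 1.960 + 1.282 = 3.242.
d_min = 3.242 / √210 = 3.242 / 14.491 = 0.224.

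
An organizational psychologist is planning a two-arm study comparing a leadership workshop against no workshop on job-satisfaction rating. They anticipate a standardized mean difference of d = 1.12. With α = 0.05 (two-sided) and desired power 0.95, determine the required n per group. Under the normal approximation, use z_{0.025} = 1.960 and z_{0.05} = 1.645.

n = 21 per group

For two independent groups with equal n: n = 2·((z_{α/2} + z_β) / d)².
z_{α/2} + z_β = 1.960 + 1.645 = 3.605.
n = 2 × (3.605 / 1.12)² = 2 × 3.219² = 2 × 10.36 = 20.7.
Round up to the next whole participant.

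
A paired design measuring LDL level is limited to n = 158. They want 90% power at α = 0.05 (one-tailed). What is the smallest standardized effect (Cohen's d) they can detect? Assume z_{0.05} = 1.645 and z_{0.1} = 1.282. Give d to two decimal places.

d_min ≈ 0.23

For a single sample (or paired design) of n = 158: d_min = (z_{α} + z_β)/√n.
z-sum = 1.645 + 1.282 = 2.927.
d_min = 2.927 / √158 = 2.927 / 12.570 = 0.233.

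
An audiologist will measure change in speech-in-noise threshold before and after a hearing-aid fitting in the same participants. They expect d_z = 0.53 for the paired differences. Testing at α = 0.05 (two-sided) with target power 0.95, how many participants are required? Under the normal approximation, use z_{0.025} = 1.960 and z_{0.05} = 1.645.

n = 47 pairs

For a paired (one-sample on differences) test: n = ((z_{α/2} + z_β) / d)².
z_{α/2} + z_β = 1.960 + 1.645 = 3.605.
n = (3.605 / 0.53)² = 6.802² = 46.27.
Round up.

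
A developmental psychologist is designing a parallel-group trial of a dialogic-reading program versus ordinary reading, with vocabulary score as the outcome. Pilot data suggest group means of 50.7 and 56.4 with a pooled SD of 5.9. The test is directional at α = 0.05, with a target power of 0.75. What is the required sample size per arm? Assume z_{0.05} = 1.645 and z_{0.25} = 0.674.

n = 12 per group

Cohen's d = |M₁ − M₂| / SD_pooled = |50.7 − 56.4| / 5.9 = 5.7 / 5.9 = 0.966.
For two independent groups with equal n: n = 2·((z_{α} + z_β) / d)².
z_{α} + z_β = 1.645 + 0.674 = 2.319.
n = 2 × (2.319 / 0.966)² = 2 × 2.401² = 2 × 5.76 = 11.5.
Round up to the next whole participant.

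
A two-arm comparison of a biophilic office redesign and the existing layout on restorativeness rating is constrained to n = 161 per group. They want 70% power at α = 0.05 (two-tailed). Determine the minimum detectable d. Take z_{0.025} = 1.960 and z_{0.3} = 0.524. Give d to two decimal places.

For two independent groups of n = 161 each: d_min = (z_{α/2} + z_β)·√(2/n).
z-sum = 1.960 + 0.524 = 2.484.
d_min = 2.484 × √(2/161) = 2.484 × 0.1115 = 0.277.

d_min ≈ 0.28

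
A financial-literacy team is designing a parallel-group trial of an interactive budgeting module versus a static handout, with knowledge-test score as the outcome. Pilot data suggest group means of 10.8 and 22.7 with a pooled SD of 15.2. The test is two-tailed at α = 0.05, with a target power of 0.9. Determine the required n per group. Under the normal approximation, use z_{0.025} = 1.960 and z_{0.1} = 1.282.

Cohen's d = |M₁ − M₂| / SD_pooled = |10.8 − 22.7| / 15.2 = 11.9 / 15.2 = 0.783.
For two independent groups with equal n: n = 2·((z_{α/2} + z_β) / d)².
z_{α/2} + z_β = 1.960 + 1.282 = 3.242.
n = 2 × (3.242 / 0.783)² = 2 × 4.140² = 2 × 17.14 = 34.3.
Round up to the next whole participant.

n = 35 per group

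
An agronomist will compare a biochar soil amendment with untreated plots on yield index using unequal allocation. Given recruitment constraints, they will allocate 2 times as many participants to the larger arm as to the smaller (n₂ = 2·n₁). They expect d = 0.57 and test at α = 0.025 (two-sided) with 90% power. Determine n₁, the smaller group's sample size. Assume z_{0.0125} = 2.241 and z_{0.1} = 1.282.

n₁ = 58

With allocation ratio k = n₂/n₁ = 2, Var(x̄₁−x̄₂) = σ²(1/n₁ + 1/(k·n₁)) = σ²·(k+1)/(k·n₁).
So n₁ = (1 + 1/k)·((z_{α/2} + z_β)/d)² = 1.500 × (3.523/0.57)².
n₁ = 1.500 × 38.20 = 57.3.
Round up: n₁ = 58, giving n₂ = 2 × 58 = 116.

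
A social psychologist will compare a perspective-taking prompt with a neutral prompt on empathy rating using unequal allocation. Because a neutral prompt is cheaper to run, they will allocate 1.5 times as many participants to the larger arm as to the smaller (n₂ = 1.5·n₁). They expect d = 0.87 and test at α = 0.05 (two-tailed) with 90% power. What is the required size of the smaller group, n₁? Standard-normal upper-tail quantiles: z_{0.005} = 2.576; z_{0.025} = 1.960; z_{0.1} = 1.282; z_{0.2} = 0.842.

n₁ = 24

With allocation ratio k = n₂/n₁ = 1.5, Var(x̄₁−x̄₂) = σ²(1/n₁ + 1/(k·n₁)) = σ²·(k+1)/(k·n₁).
So n₁ = (1 + 1/k)·((z_{α/2} + z_β)/d)² = 1.667 × (3.242/0.87)².
n₁ = 1.667 × 13.89 = 23.1.
Round up: n₁ = 24, giving n₂ = 1.5 × 24 = 36.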